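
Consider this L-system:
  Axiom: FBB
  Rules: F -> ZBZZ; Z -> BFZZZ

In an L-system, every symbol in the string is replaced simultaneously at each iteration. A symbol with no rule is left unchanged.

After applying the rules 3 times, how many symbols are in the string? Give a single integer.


Step 0: length = 3
Step 1: length = 6
Step 2: length = 18
Step 3: length = 63

Answer: 63


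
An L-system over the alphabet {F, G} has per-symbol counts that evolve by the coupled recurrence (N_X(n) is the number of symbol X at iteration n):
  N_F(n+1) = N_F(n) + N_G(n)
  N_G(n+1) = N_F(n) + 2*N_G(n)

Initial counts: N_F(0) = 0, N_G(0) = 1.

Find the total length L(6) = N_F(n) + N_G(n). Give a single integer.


Answer: 377

Derivation:
Step 0: N_F=0, N_G=1, L=1
Step 1: N_F=1, N_G=2, L=3
Step 2: N_F=3, N_G=5, L=8
Step 3: N_F=8, N_G=13, L=21
Step 4: N_F=21, N_G=34, L=55
Step 5: N_F=55, N_G=89, L=144
Step 6: N_F=144, N_G=233, L=377


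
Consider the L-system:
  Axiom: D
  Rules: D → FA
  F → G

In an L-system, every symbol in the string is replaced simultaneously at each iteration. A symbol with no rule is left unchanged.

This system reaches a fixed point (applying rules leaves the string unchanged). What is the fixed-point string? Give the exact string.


Answer: GA

Derivation:
Step 0: D
Step 1: FA
Step 2: GA
Step 3: GA  (unchanged — fixed point at step 2)


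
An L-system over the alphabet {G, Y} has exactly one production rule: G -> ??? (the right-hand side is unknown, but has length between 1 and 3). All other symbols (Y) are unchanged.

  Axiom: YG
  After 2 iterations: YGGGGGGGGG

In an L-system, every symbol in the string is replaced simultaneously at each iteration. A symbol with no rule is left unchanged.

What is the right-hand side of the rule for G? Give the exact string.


Answer: GGG

Derivation:
Trying G -> GGG:
  Step 0: YG
  Step 1: YGGG
  Step 2: YGGGGGGGGG
Matches the given result.


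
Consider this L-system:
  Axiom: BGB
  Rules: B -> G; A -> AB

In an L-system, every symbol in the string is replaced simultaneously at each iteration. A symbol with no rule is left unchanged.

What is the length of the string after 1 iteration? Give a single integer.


Answer: 3

Derivation:
Step 0: length = 3
Step 1: length = 3


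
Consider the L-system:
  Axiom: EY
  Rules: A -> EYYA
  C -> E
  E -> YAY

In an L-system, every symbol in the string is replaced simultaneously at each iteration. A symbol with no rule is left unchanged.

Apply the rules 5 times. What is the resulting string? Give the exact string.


Step 0: EY
Step 1: YAYY
Step 2: YEYYAYY
Step 3: YYAYYYEYYAYY
Step 4: YYEYYAYYYYAYYYEYYAYY
Step 5: YYYAYYYEYYAYYYYEYYAYYYYAYYYEYYAYY

Answer: YYYAYYYEYYAYYYYEYYAYYYYAYYYEYYAYY


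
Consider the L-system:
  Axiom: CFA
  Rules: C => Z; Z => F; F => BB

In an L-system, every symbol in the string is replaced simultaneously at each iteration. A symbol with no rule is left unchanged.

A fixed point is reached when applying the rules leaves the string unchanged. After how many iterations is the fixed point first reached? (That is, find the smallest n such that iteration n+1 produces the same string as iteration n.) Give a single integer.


Step 0: CFA
Step 1: ZBBA
Step 2: FBBA
Step 3: BBBBA
Step 4: BBBBA  (unchanged — fixed point at step 3)

Answer: 3


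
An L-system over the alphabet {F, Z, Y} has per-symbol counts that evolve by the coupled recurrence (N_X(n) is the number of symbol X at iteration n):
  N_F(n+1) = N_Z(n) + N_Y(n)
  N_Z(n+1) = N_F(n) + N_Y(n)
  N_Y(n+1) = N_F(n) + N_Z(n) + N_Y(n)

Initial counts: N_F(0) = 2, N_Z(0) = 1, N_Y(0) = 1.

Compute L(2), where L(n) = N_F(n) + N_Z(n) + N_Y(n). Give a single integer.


Step 0: N_F=2, N_Z=1, N_Y=1, L=4
Step 1: N_F=2, N_Z=3, N_Y=4, L=9
Step 2: N_F=7, N_Z=6, N_Y=9, L=22

Answer: 22


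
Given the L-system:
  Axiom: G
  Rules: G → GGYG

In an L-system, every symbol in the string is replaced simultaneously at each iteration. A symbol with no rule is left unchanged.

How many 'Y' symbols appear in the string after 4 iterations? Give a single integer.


Answer: 40

Derivation:
Step 0: G  (0 'Y')
Step 1: GGYG  (1 'Y')
Step 2: GGYGGGYGYGGYG  (4 'Y')
Step 3: GGYGGGYGYGGYGGGYGGGYGYGGYGYGGYGGGYGYGGYG  (13 'Y')
Step 4: GGYGGGYGYGGYGGGYGGGYGYGGYGYGGYGGGYGYGGYGGGYGGGYGYGGYGGGYGGGYGYGGYGYGGYGGGYGYGGYGYGGYGGGYGYGGYGGGYGGGYGYGGYGYGGYGGGYGYGGYG  (40 'Y')


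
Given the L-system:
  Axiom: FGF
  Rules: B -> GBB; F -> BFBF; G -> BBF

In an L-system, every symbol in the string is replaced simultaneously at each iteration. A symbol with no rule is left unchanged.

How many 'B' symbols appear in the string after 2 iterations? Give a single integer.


Answer: 22

Derivation:
Step 0: FGF  (0 'B')
Step 1: BFBFBBFBFBF  (6 'B')
Step 2: GBBBFBFGBBBFBFGBBGBBBFBFGBBBFBFGBBBFBF  (22 'B')


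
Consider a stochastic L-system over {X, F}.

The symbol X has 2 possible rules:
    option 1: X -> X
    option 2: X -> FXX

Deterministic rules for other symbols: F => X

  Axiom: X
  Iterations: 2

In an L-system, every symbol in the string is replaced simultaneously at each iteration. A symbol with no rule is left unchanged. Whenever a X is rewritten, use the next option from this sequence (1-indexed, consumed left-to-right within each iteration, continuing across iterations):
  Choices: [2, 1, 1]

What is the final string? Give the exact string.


Answer: XXX

Derivation:
Step 0: X
Step 1: FXX  (used choices [2])
Step 2: XXX  (used choices [1, 1])


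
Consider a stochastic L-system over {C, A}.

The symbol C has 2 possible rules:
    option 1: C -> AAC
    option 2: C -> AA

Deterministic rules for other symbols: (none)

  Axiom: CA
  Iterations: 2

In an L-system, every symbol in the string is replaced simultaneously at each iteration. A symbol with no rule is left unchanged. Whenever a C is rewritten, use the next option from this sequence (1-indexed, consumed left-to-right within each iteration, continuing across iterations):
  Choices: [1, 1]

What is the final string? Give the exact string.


Answer: AAAACA

Derivation:
Step 0: CA
Step 1: AACA  (used choices [1])
Step 2: AAAACA  (used choices [1])


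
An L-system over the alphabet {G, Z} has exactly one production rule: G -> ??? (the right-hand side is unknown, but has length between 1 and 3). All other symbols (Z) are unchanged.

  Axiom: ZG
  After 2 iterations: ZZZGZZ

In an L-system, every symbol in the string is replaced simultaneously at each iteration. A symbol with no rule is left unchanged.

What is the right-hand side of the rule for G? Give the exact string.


Answer: ZGZ

Derivation:
Trying G -> ZGZ:
  Step 0: ZG
  Step 1: ZZGZ
  Step 2: ZZZGZZ
Matches the given result.


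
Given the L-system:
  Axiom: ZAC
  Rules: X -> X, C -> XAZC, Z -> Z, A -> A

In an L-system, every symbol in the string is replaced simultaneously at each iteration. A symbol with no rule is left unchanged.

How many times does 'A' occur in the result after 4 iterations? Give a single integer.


Step 0: ZAC  (1 'A')
Step 1: ZAXAZC  (2 'A')
Step 2: ZAXAZXAZC  (3 'A')
Step 3: ZAXAZXAZXAZC  (4 'A')
Step 4: ZAXAZXAZXAZXAZC  (5 'A')

Answer: 5


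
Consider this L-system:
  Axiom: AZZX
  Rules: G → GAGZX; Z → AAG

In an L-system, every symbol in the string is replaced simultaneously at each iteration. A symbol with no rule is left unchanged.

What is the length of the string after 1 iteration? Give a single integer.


Step 0: length = 4
Step 1: length = 8

Answer: 8


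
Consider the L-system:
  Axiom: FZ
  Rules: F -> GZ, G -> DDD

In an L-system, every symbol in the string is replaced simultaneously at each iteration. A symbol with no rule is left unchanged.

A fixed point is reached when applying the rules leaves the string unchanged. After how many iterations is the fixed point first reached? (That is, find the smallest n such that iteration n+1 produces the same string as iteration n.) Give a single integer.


Step 0: FZ
Step 1: GZZ
Step 2: DDDZZ
Step 3: DDDZZ  (unchanged — fixed point at step 2)

Answer: 2


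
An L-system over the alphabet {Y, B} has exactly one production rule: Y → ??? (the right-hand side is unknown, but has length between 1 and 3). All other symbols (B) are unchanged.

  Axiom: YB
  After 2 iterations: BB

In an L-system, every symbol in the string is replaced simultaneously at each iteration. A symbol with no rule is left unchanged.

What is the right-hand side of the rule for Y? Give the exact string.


Trying Y → B:
  Step 0: YB
  Step 1: BB
  Step 2: BB
Matches the given result.

Answer: B


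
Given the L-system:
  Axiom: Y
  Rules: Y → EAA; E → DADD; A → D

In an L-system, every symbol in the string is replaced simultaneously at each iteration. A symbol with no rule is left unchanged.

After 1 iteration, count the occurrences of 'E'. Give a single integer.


Step 0: Y  (0 'E')
Step 1: EAA  (1 'E')

Answer: 1


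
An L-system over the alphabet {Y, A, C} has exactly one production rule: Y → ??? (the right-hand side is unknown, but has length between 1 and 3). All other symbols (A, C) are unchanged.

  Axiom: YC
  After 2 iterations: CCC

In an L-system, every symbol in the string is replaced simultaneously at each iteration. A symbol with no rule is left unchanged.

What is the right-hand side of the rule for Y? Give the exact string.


Answer: CC

Derivation:
Trying Y → CC:
  Step 0: YC
  Step 1: CCC
  Step 2: CCC
Matches the given result.


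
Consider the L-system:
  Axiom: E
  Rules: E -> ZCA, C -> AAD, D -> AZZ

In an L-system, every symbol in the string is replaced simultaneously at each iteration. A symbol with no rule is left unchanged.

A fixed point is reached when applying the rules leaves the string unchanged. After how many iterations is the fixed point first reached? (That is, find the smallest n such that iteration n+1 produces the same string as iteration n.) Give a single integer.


Answer: 3

Derivation:
Step 0: E
Step 1: ZCA
Step 2: ZAADA
Step 3: ZAAAZZA
Step 4: ZAAAZZA  (unchanged — fixed point at step 3)


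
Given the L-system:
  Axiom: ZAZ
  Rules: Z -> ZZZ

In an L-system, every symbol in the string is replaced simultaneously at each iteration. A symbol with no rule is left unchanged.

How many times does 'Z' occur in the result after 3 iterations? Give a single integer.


Step 0: ZAZ  (2 'Z')
Step 1: ZZZAZZZ  (6 'Z')
Step 2: ZZZZZZZZZAZZZZZZZZZ  (18 'Z')
Step 3: ZZZZZZZZZZZZZZZZZZZZZZZZZZZAZZZZZZZZZZZZZZZZZZZZZZZZZZZ  (54 'Z')

Answer: 54


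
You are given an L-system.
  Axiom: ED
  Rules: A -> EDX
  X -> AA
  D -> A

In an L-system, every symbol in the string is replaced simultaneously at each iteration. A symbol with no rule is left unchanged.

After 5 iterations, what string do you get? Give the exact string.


Answer: EEEAAAEAAAEAAA

Derivation:
Step 0: ED
Step 1: EA
Step 2: EEDX
Step 3: EEAAA
Step 4: EEEDXEDXEDX
Step 5: EEEAAAEAAAEAAA


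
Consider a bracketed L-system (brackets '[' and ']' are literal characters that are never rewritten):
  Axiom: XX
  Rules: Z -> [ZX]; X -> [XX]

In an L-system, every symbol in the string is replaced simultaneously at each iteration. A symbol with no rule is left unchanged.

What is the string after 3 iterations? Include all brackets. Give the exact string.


Step 0: XX
Step 1: [XX][XX]
Step 2: [[XX][XX]][[XX][XX]]
Step 3: [[[XX][XX]][[XX][XX]]][[[XX][XX]][[XX][XX]]]

Answer: [[[XX][XX]][[XX][XX]]][[[XX][XX]][[XX][XX]]]


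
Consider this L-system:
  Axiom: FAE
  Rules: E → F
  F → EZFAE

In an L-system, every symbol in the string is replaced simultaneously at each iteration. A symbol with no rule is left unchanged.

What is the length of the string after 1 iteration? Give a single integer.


Step 0: length = 3
Step 1: length = 7

Answer: 7


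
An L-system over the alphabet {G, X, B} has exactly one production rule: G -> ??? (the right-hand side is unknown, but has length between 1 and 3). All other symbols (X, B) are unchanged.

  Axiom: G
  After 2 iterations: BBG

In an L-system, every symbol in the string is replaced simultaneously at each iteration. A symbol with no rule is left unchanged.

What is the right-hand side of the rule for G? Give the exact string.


Answer: BG

Derivation:
Trying G -> BG:
  Step 0: G
  Step 1: BG
  Step 2: BBG
Matches the given result.


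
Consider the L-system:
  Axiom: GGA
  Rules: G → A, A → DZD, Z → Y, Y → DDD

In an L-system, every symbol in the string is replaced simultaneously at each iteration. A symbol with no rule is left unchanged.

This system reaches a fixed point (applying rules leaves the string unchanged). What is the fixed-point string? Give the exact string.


Step 0: GGA
Step 1: AADZD
Step 2: DZDDZDDYD
Step 3: DYDDYDDDDDD
Step 4: DDDDDDDDDDDDDDD
Step 5: DDDDDDDDDDDDDDD  (unchanged — fixed point at step 4)

Answer: DDDDDDDDDDDDDDD


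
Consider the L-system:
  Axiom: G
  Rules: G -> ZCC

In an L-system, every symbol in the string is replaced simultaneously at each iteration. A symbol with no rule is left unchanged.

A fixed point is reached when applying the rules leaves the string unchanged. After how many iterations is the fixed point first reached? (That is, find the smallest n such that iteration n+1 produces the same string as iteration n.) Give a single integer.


Answer: 1

Derivation:
Step 0: G
Step 1: ZCC
Step 2: ZCC  (unchanged — fixed point at step 1)


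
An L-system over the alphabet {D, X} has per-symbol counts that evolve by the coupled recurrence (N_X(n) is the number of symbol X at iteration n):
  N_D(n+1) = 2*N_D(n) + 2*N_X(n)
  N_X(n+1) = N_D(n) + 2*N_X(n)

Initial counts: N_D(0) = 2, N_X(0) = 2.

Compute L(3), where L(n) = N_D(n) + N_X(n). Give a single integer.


Answer: 164

Derivation:
Step 0: N_D=2, N_X=2, L=4
Step 1: N_D=8, N_X=6, L=14
Step 2: N_D=28, N_X=20, L=48
Step 3: N_D=96, N_X=68, L=164


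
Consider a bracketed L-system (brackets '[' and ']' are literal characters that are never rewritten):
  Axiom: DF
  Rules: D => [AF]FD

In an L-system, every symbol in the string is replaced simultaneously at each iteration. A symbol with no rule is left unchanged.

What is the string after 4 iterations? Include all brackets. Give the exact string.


Step 0: DF
Step 1: [AF]FDF
Step 2: [AF]F[AF]FDF
Step 3: [AF]F[AF]F[AF]FDF
Step 4: [AF]F[AF]F[AF]F[AF]FDF

Answer: [AF]F[AF]F[AF]F[AF]FDF


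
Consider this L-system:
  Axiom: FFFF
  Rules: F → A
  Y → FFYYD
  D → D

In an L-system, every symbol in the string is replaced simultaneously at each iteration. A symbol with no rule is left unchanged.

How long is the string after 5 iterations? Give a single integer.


Step 0: length = 4
Step 1: length = 4
Step 2: length = 4
Step 3: length = 4
Step 4: length = 4
Step 5: length = 4

Answer: 4


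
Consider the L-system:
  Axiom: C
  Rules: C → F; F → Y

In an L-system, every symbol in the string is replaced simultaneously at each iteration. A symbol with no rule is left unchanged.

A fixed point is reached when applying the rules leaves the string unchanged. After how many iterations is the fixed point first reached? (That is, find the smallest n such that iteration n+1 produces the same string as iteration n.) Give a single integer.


Step 0: C
Step 1: F
Step 2: Y
Step 3: Y  (unchanged — fixed point at step 2)

Answer: 2


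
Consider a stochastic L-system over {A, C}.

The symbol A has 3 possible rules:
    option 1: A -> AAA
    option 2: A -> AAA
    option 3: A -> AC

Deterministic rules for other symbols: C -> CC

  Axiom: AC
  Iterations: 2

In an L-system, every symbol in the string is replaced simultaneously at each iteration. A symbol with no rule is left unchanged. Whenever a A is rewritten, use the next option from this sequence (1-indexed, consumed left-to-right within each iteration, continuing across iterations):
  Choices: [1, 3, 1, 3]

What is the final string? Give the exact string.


Answer: ACAAAACCCCC

Derivation:
Step 0: AC
Step 1: AAACC  (used choices [1])
Step 2: ACAAAACCCCC  (used choices [3, 1, 3])


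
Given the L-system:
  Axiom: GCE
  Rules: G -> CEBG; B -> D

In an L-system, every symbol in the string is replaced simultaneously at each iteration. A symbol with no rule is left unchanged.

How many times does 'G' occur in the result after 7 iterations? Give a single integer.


Answer: 1

Derivation:
Step 0: GCE  (1 'G')
Step 1: CEBGCE  (1 'G')
Step 2: CEDCEBGCE  (1 'G')
Step 3: CEDCEDCEBGCE  (1 'G')
Step 4: CEDCEDCEDCEBGCE  (1 'G')
Step 5: CEDCEDCEDCEDCEBGCE  (1 'G')
Step 6: CEDCEDCEDCEDCEDCEBGCE  (1 'G')
Step 7: CEDCEDCEDCEDCEDCEDCEBGCE  (1 'G')


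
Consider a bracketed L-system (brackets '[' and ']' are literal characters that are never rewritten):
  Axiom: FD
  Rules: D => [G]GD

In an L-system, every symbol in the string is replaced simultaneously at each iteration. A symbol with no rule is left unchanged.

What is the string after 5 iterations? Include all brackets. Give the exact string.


Step 0: FD
Step 1: F[G]GD
Step 2: F[G]G[G]GD
Step 3: F[G]G[G]G[G]GD
Step 4: F[G]G[G]G[G]G[G]GD
Step 5: F[G]G[G]G[G]G[G]G[G]GD

Answer: F[G]G[G]G[G]G[G]G[G]GD


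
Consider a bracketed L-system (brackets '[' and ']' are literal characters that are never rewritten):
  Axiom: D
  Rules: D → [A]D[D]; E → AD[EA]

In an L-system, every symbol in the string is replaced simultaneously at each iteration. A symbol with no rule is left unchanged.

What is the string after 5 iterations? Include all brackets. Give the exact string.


Answer: [A][A][A][A][A]D[D][[A]D[D]][[A][A]D[D][[A]D[D]]][[A][A][A]D[D][[A]D[D]][[A][A]D[D][[A]D[D]]]][[A][A][A][A]D[D][[A]D[D]][[A][A]D[D][[A]D[D]]][[A][A][A]D[D][[A]D[D]][[A][A]D[D][[A]D[D]]]]]

Derivation:
Step 0: D
Step 1: [A]D[D]
Step 2: [A][A]D[D][[A]D[D]]
Step 3: [A][A][A]D[D][[A]D[D]][[A][A]D[D][[A]D[D]]]
Step 4: [A][A][A][A]D[D][[A]D[D]][[A][A]D[D][[A]D[D]]][[A][A][A]D[D][[A]D[D]][[A][A]D[D][[A]D[D]]]]
Step 5: [A][A][A][A][A]D[D][[A]D[D]][[A][A]D[D][[A]D[D]]][[A][A][A]D[D][[A]D[D]][[A][A]D[D][[A]D[D]]]][[A][A][A][A]D[D][[A]D[D]][[A][A]D[D][[A]D[D]]][[A][A][A]D[D][[A]D[D]][[A][A]D[D][[A]D[D]]]]]


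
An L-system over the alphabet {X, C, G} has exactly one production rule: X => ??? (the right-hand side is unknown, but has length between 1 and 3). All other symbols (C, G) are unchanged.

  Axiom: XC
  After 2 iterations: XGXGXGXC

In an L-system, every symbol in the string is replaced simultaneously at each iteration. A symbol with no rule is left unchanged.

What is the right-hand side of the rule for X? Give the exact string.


Answer: XGX

Derivation:
Trying X => XGX:
  Step 0: XC
  Step 1: XGXC
  Step 2: XGXGXGXC
Matches the given result.


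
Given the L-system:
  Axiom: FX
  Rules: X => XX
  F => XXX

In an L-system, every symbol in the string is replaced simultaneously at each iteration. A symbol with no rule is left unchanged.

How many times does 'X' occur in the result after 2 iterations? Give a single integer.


Step 0: FX  (1 'X')
Step 1: XXXXX  (5 'X')
Step 2: XXXXXXXXXX  (10 'X')

Answer: 10


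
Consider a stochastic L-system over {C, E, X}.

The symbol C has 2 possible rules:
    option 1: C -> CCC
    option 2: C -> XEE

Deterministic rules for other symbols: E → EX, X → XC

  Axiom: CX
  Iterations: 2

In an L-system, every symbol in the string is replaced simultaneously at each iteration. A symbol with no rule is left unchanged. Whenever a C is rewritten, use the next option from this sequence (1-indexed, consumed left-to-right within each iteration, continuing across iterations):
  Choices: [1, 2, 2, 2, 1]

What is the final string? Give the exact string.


Answer: XEEXEEXEEXCCCC

Derivation:
Step 0: CX
Step 1: CCCXC  (used choices [1])
Step 2: XEEXEEXEEXCCCC  (used choices [2, 2, 2, 1])


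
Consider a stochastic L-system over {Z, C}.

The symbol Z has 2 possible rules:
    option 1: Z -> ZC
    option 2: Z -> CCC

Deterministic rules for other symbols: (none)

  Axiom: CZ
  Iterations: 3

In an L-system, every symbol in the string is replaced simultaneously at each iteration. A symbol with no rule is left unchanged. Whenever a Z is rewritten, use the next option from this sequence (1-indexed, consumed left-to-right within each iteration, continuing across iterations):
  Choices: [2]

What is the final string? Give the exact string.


Answer: CCCC

Derivation:
Step 0: CZ
Step 1: CCCC  (used choices [2])
Step 2: CCCC  (used choices [])
Step 3: CCCC  (used choices [])


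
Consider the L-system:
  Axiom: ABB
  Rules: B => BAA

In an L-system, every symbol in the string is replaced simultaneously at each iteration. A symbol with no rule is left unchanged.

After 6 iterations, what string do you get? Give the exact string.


Answer: ABAAAAAAAAAAAABAAAAAAAAAAAA

Derivation:
Step 0: ABB
Step 1: ABAABAA
Step 2: ABAAAABAAAA
Step 3: ABAAAAAABAAAAAA
Step 4: ABAAAAAAAABAAAAAAAA
Step 5: ABAAAAAAAAAABAAAAAAAAAA
Step 6: ABAAAAAAAAAAAABAAAAAAAAAAAA


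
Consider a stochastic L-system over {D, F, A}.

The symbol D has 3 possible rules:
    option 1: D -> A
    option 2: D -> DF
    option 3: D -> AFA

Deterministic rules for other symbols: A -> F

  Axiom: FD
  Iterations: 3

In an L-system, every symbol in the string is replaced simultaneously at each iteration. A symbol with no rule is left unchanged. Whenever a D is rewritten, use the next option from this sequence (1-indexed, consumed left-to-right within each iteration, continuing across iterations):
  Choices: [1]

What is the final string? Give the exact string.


Answer: FF

Derivation:
Step 0: FD
Step 1: FA  (used choices [1])
Step 2: FF  (used choices [])
Step 3: FF  (used choices [])


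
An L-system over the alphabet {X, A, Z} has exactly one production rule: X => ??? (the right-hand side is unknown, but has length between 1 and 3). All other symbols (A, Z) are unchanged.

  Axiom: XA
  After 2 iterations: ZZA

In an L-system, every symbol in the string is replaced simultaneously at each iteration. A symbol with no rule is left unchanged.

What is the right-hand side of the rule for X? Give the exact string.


Answer: ZZ

Derivation:
Trying X => ZZ:
  Step 0: XA
  Step 1: ZZA
  Step 2: ZZA
Matches the given result.


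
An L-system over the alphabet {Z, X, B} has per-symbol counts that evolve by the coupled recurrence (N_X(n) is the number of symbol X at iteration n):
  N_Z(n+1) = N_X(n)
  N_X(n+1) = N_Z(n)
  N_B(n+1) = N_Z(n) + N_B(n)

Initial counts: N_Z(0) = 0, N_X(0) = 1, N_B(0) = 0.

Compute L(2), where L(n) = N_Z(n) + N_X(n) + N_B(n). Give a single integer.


Step 0: N_Z=0, N_X=1, N_B=0, L=1
Step 1: N_Z=1, N_X=0, N_B=0, L=1
Step 2: N_Z=0, N_X=1, N_B=1, L=2

Answer: 2


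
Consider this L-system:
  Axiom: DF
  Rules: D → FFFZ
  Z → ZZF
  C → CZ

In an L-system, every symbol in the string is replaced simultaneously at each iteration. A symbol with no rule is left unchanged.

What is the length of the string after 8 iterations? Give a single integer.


Answer: 259

Derivation:
Step 0: length = 2
Step 1: length = 5
Step 2: length = 7
Step 3: length = 11
Step 4: length = 19
Step 5: length = 35
Step 6: length = 67
Step 7: length = 131
Step 8: length = 259


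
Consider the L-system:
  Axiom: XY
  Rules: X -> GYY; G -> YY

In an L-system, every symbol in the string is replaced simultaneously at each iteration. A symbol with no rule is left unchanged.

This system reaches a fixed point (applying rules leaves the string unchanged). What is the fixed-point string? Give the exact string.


Answer: YYYYY

Derivation:
Step 0: XY
Step 1: GYYY
Step 2: YYYYY
Step 3: YYYYY  (unchanged — fixed point at step 2)


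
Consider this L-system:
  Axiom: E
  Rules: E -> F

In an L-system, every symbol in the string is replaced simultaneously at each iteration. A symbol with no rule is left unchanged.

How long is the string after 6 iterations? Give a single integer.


Step 0: length = 1
Step 1: length = 1
Step 2: length = 1
Step 3: length = 1
Step 4: length = 1
Step 5: length = 1
Step 6: length = 1

Answer: 1


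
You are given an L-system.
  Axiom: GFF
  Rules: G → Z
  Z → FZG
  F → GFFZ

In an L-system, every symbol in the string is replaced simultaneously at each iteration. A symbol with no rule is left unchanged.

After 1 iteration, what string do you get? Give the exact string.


Step 0: GFF
Step 1: ZGFFZGFFZ

Answer: ZGFFZGFFZ


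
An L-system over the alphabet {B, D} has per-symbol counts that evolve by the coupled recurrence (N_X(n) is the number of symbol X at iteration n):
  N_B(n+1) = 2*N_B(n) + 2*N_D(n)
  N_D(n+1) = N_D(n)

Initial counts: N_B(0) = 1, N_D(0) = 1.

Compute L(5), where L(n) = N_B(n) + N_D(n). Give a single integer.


Step 0: N_B=1, N_D=1, L=2
Step 1: N_B=4, N_D=1, L=5
Step 2: N_B=10, N_D=1, L=11
Step 3: N_B=22, N_D=1, L=23
Step 4: N_B=46, N_D=1, L=47
Step 5: N_B=94, N_D=1, L=95

Answer: 95


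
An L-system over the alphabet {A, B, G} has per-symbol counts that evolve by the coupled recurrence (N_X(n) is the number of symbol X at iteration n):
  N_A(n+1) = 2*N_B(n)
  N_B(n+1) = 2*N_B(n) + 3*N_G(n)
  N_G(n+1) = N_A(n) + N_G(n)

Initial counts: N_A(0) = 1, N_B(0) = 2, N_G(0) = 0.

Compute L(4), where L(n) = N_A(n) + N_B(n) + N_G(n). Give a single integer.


Answer: 222

Derivation:
Step 0: N_A=1, N_B=2, N_G=0, L=3
Step 1: N_A=4, N_B=4, N_G=1, L=9
Step 2: N_A=8, N_B=11, N_G=5, L=24
Step 3: N_A=22, N_B=37, N_G=13, L=72
Step 4: N_A=74, N_B=113, N_G=35, L=222


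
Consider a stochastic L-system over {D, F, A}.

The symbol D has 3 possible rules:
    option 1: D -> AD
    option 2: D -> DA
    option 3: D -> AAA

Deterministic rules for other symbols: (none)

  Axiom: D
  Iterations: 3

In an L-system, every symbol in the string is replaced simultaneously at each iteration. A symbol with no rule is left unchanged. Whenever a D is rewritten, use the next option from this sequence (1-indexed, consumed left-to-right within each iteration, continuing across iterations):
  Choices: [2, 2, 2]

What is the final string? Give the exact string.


Answer: DAAA

Derivation:
Step 0: D
Step 1: DA  (used choices [2])
Step 2: DAA  (used choices [2])
Step 3: DAAA  (used choices [2])


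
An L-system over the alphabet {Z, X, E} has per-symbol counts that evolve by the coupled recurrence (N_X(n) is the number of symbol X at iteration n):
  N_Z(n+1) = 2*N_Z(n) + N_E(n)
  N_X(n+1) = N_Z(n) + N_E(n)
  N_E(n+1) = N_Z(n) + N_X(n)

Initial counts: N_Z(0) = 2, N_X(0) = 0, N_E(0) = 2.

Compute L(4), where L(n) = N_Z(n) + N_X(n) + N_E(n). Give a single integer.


Answer: 220

Derivation:
Step 0: N_Z=2, N_X=0, N_E=2, L=4
Step 1: N_Z=6, N_X=4, N_E=2, L=12
Step 2: N_Z=14, N_X=8, N_E=10, L=32
Step 3: N_Z=38, N_X=24, N_E=22, L=84
Step 4: N_Z=98, N_X=60, N_E=62, L=220


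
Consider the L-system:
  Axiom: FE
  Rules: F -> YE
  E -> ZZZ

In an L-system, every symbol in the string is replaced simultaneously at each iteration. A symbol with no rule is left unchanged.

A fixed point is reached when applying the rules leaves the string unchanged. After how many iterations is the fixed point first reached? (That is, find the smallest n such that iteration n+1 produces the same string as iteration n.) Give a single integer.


Step 0: FE
Step 1: YEZZZ
Step 2: YZZZZZZ
Step 3: YZZZZZZ  (unchanged — fixed point at step 2)

Answer: 2


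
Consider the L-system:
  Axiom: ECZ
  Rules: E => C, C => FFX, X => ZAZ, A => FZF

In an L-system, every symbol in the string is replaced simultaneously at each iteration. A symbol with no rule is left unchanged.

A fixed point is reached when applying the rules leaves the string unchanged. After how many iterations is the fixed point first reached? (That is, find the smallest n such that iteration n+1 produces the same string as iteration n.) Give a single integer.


Answer: 4

Derivation:
Step 0: ECZ
Step 1: CFFXZ
Step 2: FFXFFZAZZ
Step 3: FFZAZFFZFZFZZ
Step 4: FFZFZFZFFZFZFZZ
Step 5: FFZFZFZFFZFZFZZ  (unchanged — fixed point at step 4)


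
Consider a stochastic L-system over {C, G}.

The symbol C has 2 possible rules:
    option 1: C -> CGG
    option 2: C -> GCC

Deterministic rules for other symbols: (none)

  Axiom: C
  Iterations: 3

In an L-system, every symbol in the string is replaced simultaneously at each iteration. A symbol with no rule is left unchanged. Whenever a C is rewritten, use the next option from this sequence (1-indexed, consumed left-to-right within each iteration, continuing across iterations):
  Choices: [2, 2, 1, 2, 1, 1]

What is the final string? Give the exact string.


Step 0: C
Step 1: GCC  (used choices [2])
Step 2: GGCCCGG  (used choices [2, 1])
Step 3: GGGCCCGGCGGGG  (used choices [2, 1, 1])

Answer: GGGCCCGGCGGGG


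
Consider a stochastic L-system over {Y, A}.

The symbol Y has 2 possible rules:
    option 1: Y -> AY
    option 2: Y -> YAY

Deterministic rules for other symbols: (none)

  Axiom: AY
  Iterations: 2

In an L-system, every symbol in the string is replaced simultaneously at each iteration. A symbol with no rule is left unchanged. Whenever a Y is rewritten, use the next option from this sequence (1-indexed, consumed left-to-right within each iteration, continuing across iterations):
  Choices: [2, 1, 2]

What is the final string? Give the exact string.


Step 0: AY
Step 1: AYAY  (used choices [2])
Step 2: AAYAYAY  (used choices [1, 2])

Answer: AAYAYAY


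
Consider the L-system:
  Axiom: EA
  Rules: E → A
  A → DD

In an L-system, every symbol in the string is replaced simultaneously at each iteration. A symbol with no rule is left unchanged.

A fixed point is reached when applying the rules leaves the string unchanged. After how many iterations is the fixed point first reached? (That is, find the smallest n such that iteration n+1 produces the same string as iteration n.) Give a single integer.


Step 0: EA
Step 1: ADD
Step 2: DDDD
Step 3: DDDD  (unchanged — fixed point at step 2)

Answer: 2


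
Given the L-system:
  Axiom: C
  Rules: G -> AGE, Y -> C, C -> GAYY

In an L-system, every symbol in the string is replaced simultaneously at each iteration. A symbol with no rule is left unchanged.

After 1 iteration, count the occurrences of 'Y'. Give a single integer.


Answer: 2

Derivation:
Step 0: C  (0 'Y')
Step 1: GAYY  (2 'Y')


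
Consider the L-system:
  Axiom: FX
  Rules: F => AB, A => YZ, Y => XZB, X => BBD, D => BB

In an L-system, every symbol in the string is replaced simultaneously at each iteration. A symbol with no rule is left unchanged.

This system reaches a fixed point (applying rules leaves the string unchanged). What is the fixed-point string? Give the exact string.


Step 0: FX
Step 1: ABBBD
Step 2: YZBBBBB
Step 3: XZBZBBBBB
Step 4: BBDZBZBBBBB
Step 5: BBBBZBZBBBBB
Step 6: BBBBZBZBBBBB  (unchanged — fixed point at step 5)

Answer: BBBBZBZBBBBB


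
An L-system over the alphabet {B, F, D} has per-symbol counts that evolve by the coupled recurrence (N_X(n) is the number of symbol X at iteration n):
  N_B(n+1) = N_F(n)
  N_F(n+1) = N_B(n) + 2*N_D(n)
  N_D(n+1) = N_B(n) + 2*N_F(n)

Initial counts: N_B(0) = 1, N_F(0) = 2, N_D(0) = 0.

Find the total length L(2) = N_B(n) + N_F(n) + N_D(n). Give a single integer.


Step 0: N_B=1, N_F=2, N_D=0, L=3
Step 1: N_B=2, N_F=1, N_D=5, L=8
Step 2: N_B=1, N_F=12, N_D=4, L=17

Answer: 17


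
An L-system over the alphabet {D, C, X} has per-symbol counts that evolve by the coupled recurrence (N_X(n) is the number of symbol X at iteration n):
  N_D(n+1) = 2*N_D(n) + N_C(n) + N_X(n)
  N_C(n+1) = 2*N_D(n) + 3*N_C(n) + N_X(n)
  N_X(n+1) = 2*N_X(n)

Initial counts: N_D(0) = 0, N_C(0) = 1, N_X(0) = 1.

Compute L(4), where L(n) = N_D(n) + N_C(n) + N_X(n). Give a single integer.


Answer: 512

Derivation:
Step 0: N_D=0, N_C=1, N_X=1, L=2
Step 1: N_D=2, N_C=4, N_X=2, L=8
Step 2: N_D=10, N_C=18, N_X=4, L=32
Step 3: N_D=42, N_C=78, N_X=8, L=128
Step 4: N_D=170, N_C=326, N_X=16, L=512


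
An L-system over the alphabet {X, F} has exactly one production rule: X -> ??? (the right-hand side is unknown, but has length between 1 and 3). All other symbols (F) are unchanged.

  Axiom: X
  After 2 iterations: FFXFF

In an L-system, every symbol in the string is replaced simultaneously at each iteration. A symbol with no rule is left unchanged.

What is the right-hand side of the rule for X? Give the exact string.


Answer: FXF

Derivation:
Trying X -> FXF:
  Step 0: X
  Step 1: FXF
  Step 2: FFXFF
Matches the given result.


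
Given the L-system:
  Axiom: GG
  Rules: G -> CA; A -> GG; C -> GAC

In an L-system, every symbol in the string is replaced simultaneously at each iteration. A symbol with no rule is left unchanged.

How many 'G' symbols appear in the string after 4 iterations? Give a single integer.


Answer: 24

Derivation:
Step 0: GG  (2 'G')
Step 1: CACA  (0 'G')
Step 2: GACGGGACGG  (6 'G')
Step 3: CAGGGACCACACAGGGACCACA  (6 'G')
Step 4: GACGGCACACAGGGACGACGGGACGGGACGGCACACAGGGACGACGGGACGG  (24 'G')


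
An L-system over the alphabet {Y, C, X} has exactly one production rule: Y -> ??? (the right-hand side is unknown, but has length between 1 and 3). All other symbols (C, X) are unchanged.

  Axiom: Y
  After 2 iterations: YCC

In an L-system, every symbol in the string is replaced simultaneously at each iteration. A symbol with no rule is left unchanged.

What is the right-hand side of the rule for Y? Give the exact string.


Trying Y -> YC:
  Step 0: Y
  Step 1: YC
  Step 2: YCC
Matches the given result.

Answer: YC


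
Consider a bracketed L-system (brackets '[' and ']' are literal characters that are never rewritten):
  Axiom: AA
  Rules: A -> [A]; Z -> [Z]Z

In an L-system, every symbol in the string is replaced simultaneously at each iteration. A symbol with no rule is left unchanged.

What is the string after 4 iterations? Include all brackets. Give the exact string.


Step 0: AA
Step 1: [A][A]
Step 2: [[A]][[A]]
Step 3: [[[A]]][[[A]]]
Step 4: [[[[A]]]][[[[A]]]]

Answer: [[[[A]]]][[[[A]]]]


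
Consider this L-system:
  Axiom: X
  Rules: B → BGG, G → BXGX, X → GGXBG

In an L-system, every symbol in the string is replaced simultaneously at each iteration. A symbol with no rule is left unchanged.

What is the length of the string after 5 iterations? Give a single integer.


Step 0: length = 1
Step 1: length = 5
Step 2: length = 20
Step 3: length = 82
Step 4: length = 331
Step 5: length = 1343

Answer: 1343


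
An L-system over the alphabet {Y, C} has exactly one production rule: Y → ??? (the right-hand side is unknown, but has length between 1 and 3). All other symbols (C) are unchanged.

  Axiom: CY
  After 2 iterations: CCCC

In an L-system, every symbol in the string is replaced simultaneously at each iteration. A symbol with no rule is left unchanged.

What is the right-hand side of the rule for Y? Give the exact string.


Trying Y → CCC:
  Step 0: CY
  Step 1: CCCC
  Step 2: CCCC
Matches the given result.

Answer: CCC


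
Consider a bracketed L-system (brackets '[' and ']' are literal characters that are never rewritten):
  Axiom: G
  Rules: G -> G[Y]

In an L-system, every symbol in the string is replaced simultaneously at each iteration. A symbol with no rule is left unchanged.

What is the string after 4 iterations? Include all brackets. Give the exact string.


Answer: G[Y][Y][Y][Y]

Derivation:
Step 0: G
Step 1: G[Y]
Step 2: G[Y][Y]
Step 3: G[Y][Y][Y]
Step 4: G[Y][Y][Y][Y]


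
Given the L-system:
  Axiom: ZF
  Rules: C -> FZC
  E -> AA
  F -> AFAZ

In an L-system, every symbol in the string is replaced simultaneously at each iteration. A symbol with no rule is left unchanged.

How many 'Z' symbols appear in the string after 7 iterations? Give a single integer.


Step 0: ZF  (1 'Z')
Step 1: ZAFAZ  (2 'Z')
Step 2: ZAAFAZAZ  (3 'Z')
Step 3: ZAAAFAZAZAZ  (4 'Z')
Step 4: ZAAAAFAZAZAZAZ  (5 'Z')
Step 5: ZAAAAAFAZAZAZAZAZ  (6 'Z')
Step 6: ZAAAAAAFAZAZAZAZAZAZ  (7 'Z')
Step 7: ZAAAAAAAFAZAZAZAZAZAZAZ  (8 'Z')

Answer: 8


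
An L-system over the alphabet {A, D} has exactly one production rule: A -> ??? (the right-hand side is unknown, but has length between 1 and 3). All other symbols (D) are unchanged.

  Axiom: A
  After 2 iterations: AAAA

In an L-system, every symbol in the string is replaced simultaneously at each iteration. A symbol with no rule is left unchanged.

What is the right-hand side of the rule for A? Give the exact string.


Trying A -> AA:
  Step 0: A
  Step 1: AA
  Step 2: AAAA
Matches the given result.

Answer: AA


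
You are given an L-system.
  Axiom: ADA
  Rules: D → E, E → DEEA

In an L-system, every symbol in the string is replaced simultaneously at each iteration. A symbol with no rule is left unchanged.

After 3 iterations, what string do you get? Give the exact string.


Step 0: ADA
Step 1: AEA
Step 2: ADEEAA
Step 3: AEDEEADEEAAA

Answer: AEDEEADEEAAA


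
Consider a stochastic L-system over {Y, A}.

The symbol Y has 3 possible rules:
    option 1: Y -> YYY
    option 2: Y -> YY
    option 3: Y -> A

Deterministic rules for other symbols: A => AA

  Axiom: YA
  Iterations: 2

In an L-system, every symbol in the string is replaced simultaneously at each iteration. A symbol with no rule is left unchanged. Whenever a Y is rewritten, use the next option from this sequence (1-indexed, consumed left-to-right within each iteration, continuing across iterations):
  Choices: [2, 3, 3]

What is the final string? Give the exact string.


Answer: AAAAAA

Derivation:
Step 0: YA
Step 1: YYAA  (used choices [2])
Step 2: AAAAAA  (used choices [3, 3])


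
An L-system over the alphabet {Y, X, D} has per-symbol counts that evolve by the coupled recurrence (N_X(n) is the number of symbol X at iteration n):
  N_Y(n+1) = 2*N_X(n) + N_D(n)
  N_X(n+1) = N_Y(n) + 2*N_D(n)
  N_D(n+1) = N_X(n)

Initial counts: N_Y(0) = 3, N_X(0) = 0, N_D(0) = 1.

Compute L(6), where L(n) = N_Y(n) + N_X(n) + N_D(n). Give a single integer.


Answer: 308

Derivation:
Step 0: N_Y=3, N_X=0, N_D=1, L=4
Step 1: N_Y=1, N_X=5, N_D=0, L=6
Step 2: N_Y=10, N_X=1, N_D=5, L=16
Step 3: N_Y=7, N_X=20, N_D=1, L=28
Step 4: N_Y=41, N_X=9, N_D=20, L=70
Step 5: N_Y=38, N_X=81, N_D=9, L=128
Step 6: N_Y=171, N_X=56, N_D=81, L=308


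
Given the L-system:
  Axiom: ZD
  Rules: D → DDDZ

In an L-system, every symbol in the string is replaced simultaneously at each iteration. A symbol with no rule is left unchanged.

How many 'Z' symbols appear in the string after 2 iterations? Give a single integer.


Answer: 5

Derivation:
Step 0: ZD  (1 'Z')
Step 1: ZDDDZ  (2 'Z')
Step 2: ZDDDZDDDZDDDZZ  (5 'Z')


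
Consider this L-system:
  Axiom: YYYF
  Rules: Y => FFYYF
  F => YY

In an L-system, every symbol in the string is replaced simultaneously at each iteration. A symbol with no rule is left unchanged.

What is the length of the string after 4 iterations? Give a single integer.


Step 0: length = 4
Step 1: length = 17
Step 2: length = 58
Step 3: length = 218
Step 4: length = 784

Answer: 784


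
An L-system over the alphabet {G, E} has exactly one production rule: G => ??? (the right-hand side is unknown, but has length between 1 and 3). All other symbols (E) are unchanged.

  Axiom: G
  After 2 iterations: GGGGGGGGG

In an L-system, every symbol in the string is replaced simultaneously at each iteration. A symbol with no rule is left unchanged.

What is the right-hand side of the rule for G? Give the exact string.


Answer: GGG

Derivation:
Trying G => GGG:
  Step 0: G
  Step 1: GGG
  Step 2: GGGGGGGGG
Matches the given result.


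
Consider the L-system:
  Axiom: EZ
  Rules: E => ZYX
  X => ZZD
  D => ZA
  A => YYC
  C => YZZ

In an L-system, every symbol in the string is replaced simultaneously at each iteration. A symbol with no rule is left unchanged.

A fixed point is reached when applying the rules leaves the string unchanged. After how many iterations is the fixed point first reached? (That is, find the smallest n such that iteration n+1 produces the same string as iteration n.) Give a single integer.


Answer: 5

Derivation:
Step 0: EZ
Step 1: ZYXZ
Step 2: ZYZZDZ
Step 3: ZYZZZAZ
Step 4: ZYZZZYYCZ
Step 5: ZYZZZYYYZZZ
Step 6: ZYZZZYYYZZZ  (unchanged — fixed point at step 5)
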